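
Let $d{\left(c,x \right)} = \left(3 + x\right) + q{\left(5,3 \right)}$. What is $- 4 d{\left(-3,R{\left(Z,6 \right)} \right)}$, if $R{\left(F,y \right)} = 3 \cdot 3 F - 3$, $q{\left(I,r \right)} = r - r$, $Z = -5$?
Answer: $180$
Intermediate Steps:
$q{\left(I,r \right)} = 0$
$R{\left(F,y \right)} = -3 + 9 F$ ($R{\left(F,y \right)} = 9 F - 3 = -3 + 9 F$)
$d{\left(c,x \right)} = 3 + x$ ($d{\left(c,x \right)} = \left(3 + x\right) + 0 = 3 + x$)
$- 4 d{\left(-3,R{\left(Z,6 \right)} \right)} = - 4 \left(3 + \left(-3 + 9 \left(-5\right)\right)\right) = - 4 \left(3 - 48\right) = \left(-4\right) \left(-45\right) = 180$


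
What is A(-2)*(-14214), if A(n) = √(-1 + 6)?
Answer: -14214*√5 ≈ -31783.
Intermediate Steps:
A(n) = √5
A(-2)*(-14214) = √5*(-14214) = -14214*√5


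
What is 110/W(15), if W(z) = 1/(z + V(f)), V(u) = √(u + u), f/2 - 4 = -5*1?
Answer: 1650 + 220*I ≈ 1650.0 + 220.0*I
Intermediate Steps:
f = -2 (f = 8 + 2*(-5*1) = 8 + 2*(-5) = 8 - 10 = -2)
V(u) = √2*√u (V(u) = √(2*u) = √2*√u)
W(z) = 1/(z + 2*I) (W(z) = 1/(z + √2*√(-2)) = 1/(z + √2*(I*√2)) = 1/(z + 2*I))
110/W(15) = 110/(1/(15 + 2*I)) = 110/(((15 - 2*I)/229)) = 110*(15 + 2*I) = 1650 + 220*I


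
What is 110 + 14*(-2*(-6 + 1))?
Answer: 250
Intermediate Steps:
110 + 14*(-2*(-6 + 1)) = 110 + 14*(-2*(-5)) = 110 + 14*10 = 110 + 140 = 250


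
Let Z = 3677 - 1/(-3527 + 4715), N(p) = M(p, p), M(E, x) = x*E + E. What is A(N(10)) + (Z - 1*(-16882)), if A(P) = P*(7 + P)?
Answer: 39713651/1188 ≈ 33429.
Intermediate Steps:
M(E, x) = E + E*x (M(E, x) = E*x + E = E + E*x)
N(p) = p*(1 + p)
Z = 4368275/1188 (Z = 3677 - 1/1188 = 4368275/1188 ≈ 3677.0)
A(N(10)) + (Z - 1*(-16882)) = (10*(1 + 10))*(7 + 10*(1 + 10)) + (4368275/1188 - 1*(-16882)) = (10*11)*(7 + 10*11) + (4368275/1188 + 16882) = 110*(7 + 110) + 24424091/1188 = 110*117 + 24424091/1188 = 12870 + 24424091/1188 = 39713651/1188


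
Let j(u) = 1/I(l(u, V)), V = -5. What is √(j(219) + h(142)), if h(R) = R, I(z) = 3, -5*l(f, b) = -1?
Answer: √1281/3 ≈ 11.930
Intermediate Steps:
l(f, b) = ⅕ (l(f, b) = -⅕*(-1) = ⅕)
j(u) = ⅓ (j(u) = 1/3 = ⅓)
√(j(219) + h(142)) = √(⅓ + 142) = √(427/3) = √1281/3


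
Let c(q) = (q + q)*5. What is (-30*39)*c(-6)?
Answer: 70200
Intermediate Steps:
c(q) = 10*q (c(q) = (2*q)*5 = 10*q)
(-30*39)*c(-6) = (-30*39)*(10*(-6)) = -1170*(-60) = 70200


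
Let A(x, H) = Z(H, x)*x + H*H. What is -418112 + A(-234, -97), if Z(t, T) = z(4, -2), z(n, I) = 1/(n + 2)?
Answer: -408742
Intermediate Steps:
z(n, I) = 1/(2 + n)
Z(t, T) = 1/6 (Z(t, T) = 1/(2 + 4) = 1/6)
A(x, H) = H**2 + x/6 (A(x, H) = x/6 + H*H = x/6 + H**2 = H**2 + x/6)
-418112 + A(-234, -97) = -418112 + ((-97)**2 + (1/6)*(-234)) = -418112 + (9409 - 39) = -418112 + 9370 = -408742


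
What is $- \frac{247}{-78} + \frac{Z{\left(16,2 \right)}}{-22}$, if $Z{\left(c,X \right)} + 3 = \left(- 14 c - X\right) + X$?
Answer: $\frac{445}{33} \approx 13.485$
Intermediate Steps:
$Z{\left(c,X \right)} = -3 - 14 c$ ($Z{\left(c,X \right)} = -3 + \left(\left(- 14 c - X\right) + X\right) = -3 + \left(\left(- X - 14 c\right) + X\right) = -3 - 14 c$)
$- \frac{247}{-78} + \frac{Z{\left(16,2 \right)}}{-22} = - \frac{247}{-78} + \frac{-3 - 224}{-22} = \left(-247\right) \left(- \frac{1}{78}\right) + \left(-3 - 224\right) \left(- \frac{1}{22}\right) = \frac{19}{6} - - \frac{227}{22} = \frac{19}{6} + \frac{227}{22} = \frac{445}{33}$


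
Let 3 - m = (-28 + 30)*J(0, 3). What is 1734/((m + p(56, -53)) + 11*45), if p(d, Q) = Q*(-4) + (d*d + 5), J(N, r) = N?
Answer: 1734/3851 ≈ 0.45027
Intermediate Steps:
p(d, Q) = 5 + d² - 4*Q (p(d, Q) = -4*Q + (d² + 5) = -4*Q + (5 + d²) = 5 + d² - 4*Q)
m = 3 (m = 3 - (-28 + 30)*0 = 3 - 2*0 = 3 - 1*0 = 3 + 0 = 3)
1734/((m + p(56, -53)) + 11*45) = 1734/((3 + (5 + 56² - 4*(-53))) + 11*45) = 1734/((3 + (5 + 3136 + 212)) + 495) = 1734/((3 + 3353) + 495) = 1734/(3356 + 495) = 1734/3851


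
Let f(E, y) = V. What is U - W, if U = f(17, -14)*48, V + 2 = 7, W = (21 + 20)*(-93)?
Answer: 4053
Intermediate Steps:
W = -3813 (W = 41*(-93) = -3813)
V = 5 (V = -2 + 7 = 5)
f(E, y) = 5
U = 240 (U = 5*48 = 240)
U - W = 240 - 1*(-3813) = 240 + 3813 = 4053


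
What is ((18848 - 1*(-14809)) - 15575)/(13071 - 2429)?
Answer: 9041/5321 ≈ 1.6991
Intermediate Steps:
((18848 - 1*(-14809)) - 15575)/(13071 - 2429) = ((18848 + 14809) - 15575)/10642 = (33657 - 15575)*(1/10642) = 18082*(1/10642) = 9041/5321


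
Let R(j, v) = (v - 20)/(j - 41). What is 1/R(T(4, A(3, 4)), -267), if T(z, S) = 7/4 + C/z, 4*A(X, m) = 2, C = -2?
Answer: 159/1148 ≈ 0.13850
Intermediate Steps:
A(X, m) = ½ (A(X, m) = (¼)*2 = ½)
T(z, S) = 7/4 - 2/z
R(j, v) = (-20 + v)/(-41 + j)
1/R(T(4, A(3, 4)), -267) = 1/((-20 - 267)/(-41 + (7/4 - 2/4))) = 1/(-287/(-41 + (7/4 - 2*¼))) = 1/(-287/(-41 + (7/4 - ½))) = 1/(-287/(-41 + 5/4)) = 1/(-287/(-159/4)) = 1/(-4/159*(-287)) = 1/(1148/159) = 159/1148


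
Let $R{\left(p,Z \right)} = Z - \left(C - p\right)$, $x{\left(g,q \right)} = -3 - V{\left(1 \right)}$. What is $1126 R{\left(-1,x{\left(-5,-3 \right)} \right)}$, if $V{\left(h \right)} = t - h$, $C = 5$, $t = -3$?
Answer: $-5630$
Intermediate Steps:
$V{\left(h \right)} = -3 - h$
$x{\left(g,q \right)} = 1$ ($x{\left(g,q \right)} = -3 - \left(-3 - 1\right) = -3 - -4 = -3 + 4 = 1$)
$R{\left(p,Z \right)} = -5 + Z + p$ ($R{\left(p,Z \right)} = Z + \left(p - 5\right) = Z + \left(-5 + p\right) = -5 + Z + p$)
$1126 R{\left(-1,x{\left(-5,-3 \right)} \right)} = 1126 \left(-5 + 1 - 1\right) = 1126 \left(-5\right) = -5630$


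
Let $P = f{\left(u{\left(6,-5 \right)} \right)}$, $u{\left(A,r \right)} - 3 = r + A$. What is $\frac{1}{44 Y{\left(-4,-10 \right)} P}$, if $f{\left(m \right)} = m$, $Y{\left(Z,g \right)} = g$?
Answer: $- \frac{1}{1760} \approx -0.00056818$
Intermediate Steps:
$u{\left(A,r \right)} = 3 + A + r$ ($u{\left(A,r \right)} = 3 + \left(r + A\right) = 3 + \left(A + r\right) = 3 + A + r$)
$P = 4$ ($P = 3 + 6 - 5 = 4$)
$\frac{1}{44 Y{\left(-4,-10 \right)} P} = \frac{1}{44 \left(-10\right) 4} = \frac{1}{\left(-440\right) 4} = \frac{1}{-1760} = - \frac{1}{1760}$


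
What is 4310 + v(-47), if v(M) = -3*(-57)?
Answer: 4481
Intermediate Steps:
v(M) = 171
4310 + v(-47) = 4310 + 171 = 4481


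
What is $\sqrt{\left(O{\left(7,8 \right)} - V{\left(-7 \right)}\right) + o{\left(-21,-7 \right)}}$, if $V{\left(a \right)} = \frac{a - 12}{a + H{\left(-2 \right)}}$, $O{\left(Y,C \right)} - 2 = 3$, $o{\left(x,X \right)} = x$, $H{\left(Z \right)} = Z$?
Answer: $\frac{i \sqrt{163}}{3} \approx 4.2557 i$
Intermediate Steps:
$O{\left(Y,C \right)} = 5$ ($O{\left(Y,C \right)} = 2 + 3 = 5$)
$V{\left(a \right)} = \frac{-12 + a}{-2 + a}$ ($V{\left(a \right)} = \frac{a - 12}{a - 2} = \frac{a - 12}{-2 + a} = \frac{-12 + a}{-2 + a}$)
$\sqrt{\left(O{\left(7,8 \right)} - V{\left(-7 \right)}\right) + o{\left(-21,-7 \right)}} = \sqrt{\left(5 - \frac{-12 - 7}{-2 - 7}\right) - 21} = \sqrt{\left(5 - \frac{1}{-9} \left(-19\right)\right) - 21} = \sqrt{\left(5 - \left(- \frac{1}{9}\right) \left(-19\right)\right) - 21} = \sqrt{\left(5 - \frac{19}{9}\right) - 21} = \sqrt{\frac{26}{9} - 21} = \sqrt{- \frac{163}{9}} = \frac{i \sqrt{163}}{3}$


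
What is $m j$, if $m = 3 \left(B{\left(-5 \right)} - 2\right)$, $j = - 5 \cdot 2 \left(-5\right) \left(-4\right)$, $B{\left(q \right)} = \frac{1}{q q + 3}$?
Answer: $\frac{8250}{7} \approx 1178.6$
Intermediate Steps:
$B{\left(q \right)} = \frac{1}{3 + q^{2}}$ ($B{\left(q \right)} = \frac{1}{q^{2} + 3} = \frac{1}{3 + q^{2}}$)
$j = -200$ ($j = \left(-5\right) \left(-10\right) \left(-4\right) = 50 \left(-4\right) = -200$)
$m = - \frac{165}{28}$ ($m = 3 \left(\frac{1}{3 + \left(-5\right)^{2}} - 2\right) = 3 \left(\frac{1}{3 + 25} - 2\right) = 3 \left(\frac{1}{28} - 2\right) = 3 \left(- \frac{55}{28}\right) = - \frac{165}{28} \approx -5.8929$)
$m j = \left(- \frac{165}{28}\right) \left(-200\right) = \frac{8250}{7}$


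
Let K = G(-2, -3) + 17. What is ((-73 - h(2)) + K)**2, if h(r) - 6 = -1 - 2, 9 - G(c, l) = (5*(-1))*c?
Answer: 3600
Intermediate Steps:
G(c, l) = 9 + 5*c (G(c, l) = 9 - 5*(-1)*c = 9 - (-5)*c = 9 + 5*c)
h(r) = 3 (h(r) = 6 + (-1 - 2) = 6 - 3 = 3)
K = 16 (K = (9 + 5*(-2)) + 17 = (9 - 10) + 17 = -1 + 17 = 16)
((-73 - h(2)) + K)**2 = ((-73 - 1*3) + 16)**2 = ((-73 - 3) + 16)**2 = (-76 + 16)**2 = (-60)**2 = 3600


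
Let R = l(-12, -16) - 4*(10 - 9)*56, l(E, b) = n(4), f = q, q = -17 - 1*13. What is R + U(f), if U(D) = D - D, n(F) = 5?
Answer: -219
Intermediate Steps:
q = -30 (q = -17 - 13 = -30)
f = -30
l(E, b) = 5
R = -219 (R = 5 - 4*(10 - 9)*56 = 5 - 4*1*56 = 5 - 4*56 = 5 - 224 = -219)
U(D) = 0
R + U(f) = -219 + 0 = -219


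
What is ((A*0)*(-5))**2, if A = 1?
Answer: 0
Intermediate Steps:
((A*0)*(-5))**2 = ((1*0)*(-5))**2 = (0*(-5))**2 = 0**2 = 0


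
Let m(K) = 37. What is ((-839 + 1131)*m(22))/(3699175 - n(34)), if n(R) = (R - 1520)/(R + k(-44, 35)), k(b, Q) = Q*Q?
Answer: 13602236/4657262811 ≈ 0.0029206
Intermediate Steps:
k(b, Q) = Q²
n(R) = (-1520 + R)/(1225 + R) (n(R) = (R - 1520)/(R + 35²) = (-1520 + R)/(R + 1225) = (-1520 + R)/(1225 + R))
((-839 + 1131)*m(22))/(3699175 - n(34)) = ((-839 + 1131)*37)/(3699175 - (-1520 + 34)/(1225 + 34)) = (292*37)/(3699175 - (-1486)/1259) = 10804/(3699175 - (-1486)/1259) = 10804/(3699175 - 1*(-1486/1259)) = 10804/(3699175 + 1486/1259) = 10804/(4657262811/1259) = 10804*(1259/4657262811) = 13602236/4657262811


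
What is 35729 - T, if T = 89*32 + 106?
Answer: 32775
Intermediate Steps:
T = 2954 (T = 2848 + 106 = 2954)
35729 - T = 35729 - 1*2954 = 35729 - 2954 = 32775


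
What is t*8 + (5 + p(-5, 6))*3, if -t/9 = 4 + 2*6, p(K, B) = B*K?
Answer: -1227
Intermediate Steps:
t = -144 (t = -9*(4 + 2*6) = -9*(4 + 12) = -9*16 = -144)
t*8 + (5 + p(-5, 6))*3 = -144*8 + (5 + 6*(-5))*3 = -1152 + (5 - 30)*3 = -1152 - 25*3 = -1152 - 75 = -1227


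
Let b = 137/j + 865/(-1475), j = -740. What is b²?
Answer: 1134813969/1906195600 ≈ 0.59533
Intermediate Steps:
b = -33687/43660 (b = 137/(-740) + 865/(-1475) = 137*(-1/740) + 865*(-1/1475) = -137/740 - 173/295 = -33687/43660 ≈ -0.77158)
b² = (-33687/43660)² = 1134813969/1906195600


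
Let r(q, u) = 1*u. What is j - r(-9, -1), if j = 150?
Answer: 151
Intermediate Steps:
r(q, u) = u
j - r(-9, -1) = 150 - 1*(-1) = 150 + 1 = 151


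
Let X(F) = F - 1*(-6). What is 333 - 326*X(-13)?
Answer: 2615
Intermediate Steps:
X(F) = 6 + F (X(F) = F + 6 = 6 + F)
333 - 326*X(-13) = 333 - 326*(6 - 13) = 333 - 326*(-7) = 333 + 2282 = 2615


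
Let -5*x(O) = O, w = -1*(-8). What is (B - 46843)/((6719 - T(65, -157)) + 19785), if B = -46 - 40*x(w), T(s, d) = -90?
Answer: -46825/26594 ≈ -1.7607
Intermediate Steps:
w = 8
x(O) = -O/5
B = 18 (B = -46 - (-8)*8 = -46 - 40*(-8/5) = -46 + 64 = 18)
(B - 46843)/((6719 - T(65, -157)) + 19785) = (18 - 46843)/((6719 - 1*(-90)) + 19785) = -46825/((6719 + 90) + 19785) = -46825/(6809 + 19785) = -46825/26594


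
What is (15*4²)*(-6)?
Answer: -1440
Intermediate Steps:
(15*4²)*(-6) = (15*16)*(-6) = 240*(-6) = -1440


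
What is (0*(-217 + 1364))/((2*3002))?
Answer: 0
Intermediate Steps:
(0*(-217 + 1364))/((2*3002)) = (0*1147)/6004 = 0*(1/6004) = 0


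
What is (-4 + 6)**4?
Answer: 16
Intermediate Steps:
(-4 + 6)**4 = 2**4 = 16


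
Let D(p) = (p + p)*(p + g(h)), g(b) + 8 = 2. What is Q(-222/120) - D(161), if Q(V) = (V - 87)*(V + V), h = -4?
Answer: -9916251/200 ≈ -49581.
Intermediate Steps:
g(b) = -6 (g(b) = -8 + 2 = -6)
D(p) = 2*p*(-6 + p) (D(p) = (p + p)*(p - 6) = (2*p)*(-6 + p) = 2*p*(-6 + p))
Q(V) = 2*V*(-87 + V) (Q(V) = (-87 + V)*(2*V) = 2*V*(-87 + V))
Q(-222/120) - D(161) = 2*(-222/120)*(-87 - 222/120) - 2*161*(-6 + 161) = 2*(-222*1/120)*(-87 - 222*1/120) - 2*161*155 = 2*(-37/20)*(-87 - 37/20) - 1*49910 = 2*(-37/20)*(-1777/20) - 49910 = 65749/200 - 49910 = -9916251/200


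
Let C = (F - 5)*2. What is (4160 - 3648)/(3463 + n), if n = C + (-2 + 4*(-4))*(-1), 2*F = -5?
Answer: 256/1733 ≈ 0.14772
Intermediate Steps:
F = -5/2 (F = (½)*(-5) = -5/2 ≈ -2.5000)
C = -15 (C = (-5/2 - 5)*2 = -15/2*2 = -15)
n = 3 (n = -15 + (-2 + 4*(-4))*(-1) = -15 + (-2 - 16)*(-1) = -15 - 18*(-1) = -15 + 18 = 3)
(4160 - 3648)/(3463 + n) = (4160 - 3648)/(3463 + 3) = 512/3466 = 512*(1/3466) = 256/1733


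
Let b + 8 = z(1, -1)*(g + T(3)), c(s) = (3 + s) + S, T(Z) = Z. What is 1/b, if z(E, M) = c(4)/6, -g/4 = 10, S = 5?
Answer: -1/82 ≈ -0.012195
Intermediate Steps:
c(s) = 8 + s (c(s) = (3 + s) + 5 = 8 + s)
g = -40 (g = -4*10 = -40)
z(E, M) = 2 (z(E, M) = (8 + 4)/6 = 12*(1/6) = 2)
b = -82 (b = -8 + 2*(-40 + 3) = -8 + 2*(-37) = -8 - 74 = -82)
1/b = 1/(-82) = -1/82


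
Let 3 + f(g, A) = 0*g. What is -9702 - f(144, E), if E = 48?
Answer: -9699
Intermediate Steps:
f(g, A) = -3 (f(g, A) = -3 + 0*g = -3 + 0 = -3)
-9702 - f(144, E) = -9702 - 1*(-3) = -9702 + 3 = -9699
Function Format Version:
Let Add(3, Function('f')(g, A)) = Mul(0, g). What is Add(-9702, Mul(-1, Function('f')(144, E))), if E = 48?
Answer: -9699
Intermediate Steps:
Function('f')(g, A) = -3 (Function('f')(g, A) = Add(-3, Mul(0, g)) = Add(-3, 0) = -3)
Add(-9702, Mul(-1, Function('f')(144, E))) = Add(-9702, Mul(-1, -3)) = Add(-9702, 3) = -9699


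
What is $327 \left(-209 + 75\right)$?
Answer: $-43818$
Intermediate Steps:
$327 \left(-209 + 75\right) = 327 \left(-134\right) = -43818$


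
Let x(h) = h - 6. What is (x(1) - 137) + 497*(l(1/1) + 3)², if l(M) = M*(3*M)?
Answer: 17750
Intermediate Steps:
x(h) = -6 + h
l(M) = 3*M²
(x(1) - 137) + 497*(l(1/1) + 3)² = ((-6 + 1) - 137) + 497*(3*(1/1)² + 3)² = (-5 - 137) + 497*(3*1² + 3)² = -142 + 497*(3*1 + 3)² = -142 + 497*(3 + 3)² = -142 + 497*6² = -142 + 497*36 = -142 + 17892 = 17750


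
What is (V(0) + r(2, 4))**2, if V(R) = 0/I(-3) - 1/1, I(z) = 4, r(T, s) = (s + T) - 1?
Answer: 16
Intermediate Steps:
r(T, s) = -1 + T + s (r(T, s) = (T + s) - 1 = -1 + T + s)
V(R) = -1 (V(R) = 0/4 - 1/1 = 0*(1/4) - 1*1 = 0 - 1 = -1)
(V(0) + r(2, 4))**2 = (-1 + (-1 + 2 + 4))**2 = (-1 + 5)**2 = 4**2 = 16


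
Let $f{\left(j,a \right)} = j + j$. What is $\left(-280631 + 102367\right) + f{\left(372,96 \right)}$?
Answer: $-177520$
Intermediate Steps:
$f{\left(j,a \right)} = 2 j$
$\left(-280631 + 102367\right) + f{\left(372,96 \right)} = \left(-280631 + 102367\right) + 2 \cdot 372 = -178264 + 744 = -177520$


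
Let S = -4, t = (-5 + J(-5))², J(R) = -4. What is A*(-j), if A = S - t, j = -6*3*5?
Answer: -7650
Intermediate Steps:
t = 81 (t = (-5 - 4)² = (-9)² = 81)
j = -90 (j = -18*5 = -90)
A = -85 (A = -4 - 1*81 = -4 - 81 = -85)
A*(-j) = -(-85)*(-90) = -85*90 = -7650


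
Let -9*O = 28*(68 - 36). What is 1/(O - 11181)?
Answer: -9/101525 ≈ -8.8648e-5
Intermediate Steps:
O = -896/9 (O = -28*(68 - 36)/9 = -28*32/9 = -1/9*896 = -896/9 ≈ -99.556)
1/(O - 11181) = 1/(-896/9 - 11181) = 1/(-101525/9) = 1*(-9/101525) = -9/101525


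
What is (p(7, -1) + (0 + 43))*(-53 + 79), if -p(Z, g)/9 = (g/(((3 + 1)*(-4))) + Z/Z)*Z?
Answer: -4979/8 ≈ -622.38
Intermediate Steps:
p(Z, g) = -9*Z*(1 - g/16) (p(Z, g) = -9*(g/(((3 + 1)*(-4))) + Z/Z)*Z = -9*(g/((4*(-4))) + 1)*Z = -9*(g/(-16) + 1)*Z = -9*(g*(-1/16) + 1)*Z = -9*(-g/16 + 1)*Z = -9*(1 - g/16)*Z = -9*Z*(1 - g/16))
(p(7, -1) + (0 + 43))*(-53 + 79) = ((9/16)*7*(-16 - 1) + (0 + 43))*(-53 + 79) = ((9/16)*7*(-17) + 43)*26 = (-1071/16 + 43)*26 = -383/16*26 = -4979/8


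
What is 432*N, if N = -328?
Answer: -141696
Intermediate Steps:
432*N = 432*(-328) = -141696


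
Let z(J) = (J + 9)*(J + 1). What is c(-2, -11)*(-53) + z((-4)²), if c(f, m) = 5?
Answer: 160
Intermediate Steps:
z(J) = (1 + J)*(9 + J) (z(J) = (9 + J)*(1 + J) = (1 + J)*(9 + J))
c(-2, -11)*(-53) + z((-4)²) = 5*(-53) + (9 + ((-4)²)² + 10*(-4)²) = -265 + (9 + 16² + 10*16) = -265 + (9 + 256 + 160) = -265 + 425 = 160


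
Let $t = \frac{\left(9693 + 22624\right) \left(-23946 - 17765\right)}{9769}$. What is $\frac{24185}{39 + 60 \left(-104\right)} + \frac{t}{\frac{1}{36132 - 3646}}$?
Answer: $- \frac{271543625335907747}{60577569} \approx -4.4826 \cdot 10^{9}$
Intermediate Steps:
$t = - \frac{1347974387}{9769}$ ($t = 32317 \left(-41711\right) \frac{1}{9769} = \left(-1347974387\right) \frac{1}{9769} = - \frac{1347974387}{9769} \approx -1.3799 \cdot 10^{5}$)
$\frac{24185}{39 + 60 \left(-104\right)} + \frac{t}{\frac{1}{36132 - 3646}} = \frac{24185}{39 + 60 \left(-104\right)} - \frac{1347974387}{9769 \frac{1}{36132 - 3646}} = \frac{24185}{39 - 6240} - \frac{1347974387}{9769 \cdot \frac{1}{32486}} = \frac{24185}{-6201} - \frac{1347974387 \frac{1}{\frac{1}{32486}}}{9769} = 24185 \left(- \frac{1}{6201}\right) - \frac{43790295936082}{9769} = - \frac{24185}{6201} - \frac{43790295936082}{9769} = - \frac{271543625335907747}{60577569}$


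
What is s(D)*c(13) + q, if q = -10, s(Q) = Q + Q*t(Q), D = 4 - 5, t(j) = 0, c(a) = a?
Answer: -23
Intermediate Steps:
D = -1
s(Q) = Q (s(Q) = Q + Q*0 = Q + 0 = Q)
s(D)*c(13) + q = -1*13 - 10 = -13 - 10 = -23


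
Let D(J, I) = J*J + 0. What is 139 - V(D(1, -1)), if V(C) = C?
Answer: 138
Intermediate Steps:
D(J, I) = J² (D(J, I) = J² + 0 = J²)
139 - V(D(1, -1)) = 139 - 1*1² = 139 - 1*1 = 139 - 1 = 138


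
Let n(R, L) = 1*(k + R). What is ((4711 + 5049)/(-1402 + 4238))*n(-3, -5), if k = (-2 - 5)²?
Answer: 112240/709 ≈ 158.31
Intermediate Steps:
k = 49 (k = (-7)² = 49)
n(R, L) = 49 + R (n(R, L) = 1*(49 + R) = 49 + R)
((4711 + 5049)/(-1402 + 4238))*n(-3, -5) = ((4711 + 5049)/(-1402 + 4238))*(49 - 3) = (9760/2836)*46 = (9760*(1/2836))*46 = (2440/709)*46 = 112240/709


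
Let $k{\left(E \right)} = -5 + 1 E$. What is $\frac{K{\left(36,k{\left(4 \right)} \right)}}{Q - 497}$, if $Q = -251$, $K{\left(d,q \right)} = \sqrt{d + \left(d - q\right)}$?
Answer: $- \frac{\sqrt{73}}{748} \approx -0.011422$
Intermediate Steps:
$k{\left(E \right)} = -5 + E$
$K{\left(d,q \right)} = \sqrt{- q + 2 d}$
$\frac{K{\left(36,k{\left(4 \right)} \right)}}{Q - 497} = \frac{\sqrt{- (-5 + 4) + 2 \cdot 36}}{-251 - 497} = \frac{\sqrt{\left(-1\right) \left(-1\right) + 72}}{-748} = - \frac{\sqrt{1 + 72}}{748} = - \frac{\sqrt{73}}{748}$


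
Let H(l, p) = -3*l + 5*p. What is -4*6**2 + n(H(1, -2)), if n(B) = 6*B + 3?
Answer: -219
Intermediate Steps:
n(B) = 3 + 6*B
-4*6**2 + n(H(1, -2)) = -4*6**2 + (3 + 6*(-3*1 + 5*(-2))) = -4*36 + (3 + 6*(-3 - 10)) = -144 + (3 + 6*(-13)) = -144 + (3 - 78) = -144 - 75 = -219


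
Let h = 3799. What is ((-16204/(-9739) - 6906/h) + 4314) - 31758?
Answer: -1015391462222/36998461 ≈ -27444.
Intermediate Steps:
((-16204/(-9739) - 6906/h) + 4314) - 31758 = ((-16204/(-9739) - 6906/3799) + 4314) - 31758 = ((-16204*(-1/9739) - 6906*1/3799) + 4314) - 31758 = ((16204/9739 - 6906/3799) + 4314) - 31758 = (-5698538/36998461 + 4314) - 31758 = 159605662216/36998461 - 31758 = -1015391462222/36998461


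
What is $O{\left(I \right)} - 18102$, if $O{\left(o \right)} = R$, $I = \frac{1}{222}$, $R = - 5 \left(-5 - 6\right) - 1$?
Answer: $-18048$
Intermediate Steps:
$R = 54$ ($R = - 5 \left(-5 - 6\right) - 1 = \left(-5\right) \left(-11\right) - 1 = 55 - 1 = 54$)
$I = \frac{1}{222} \approx 0.0045045$
$O{\left(o \right)} = 54$
$O{\left(I \right)} - 18102 = 54 - 18102 = -18048$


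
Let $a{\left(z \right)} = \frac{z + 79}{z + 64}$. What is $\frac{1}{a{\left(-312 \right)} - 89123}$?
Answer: $- \frac{248}{22102271} \approx -1.1221 \cdot 10^{-5}$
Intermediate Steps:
$a{\left(z \right)} = \frac{79 + z}{64 + z}$
$\frac{1}{a{\left(-312 \right)} - 89123} = \frac{1}{\frac{79 - 312}{64 - 312} - 89123} = \frac{1}{\frac{1}{-248} \left(-233\right) - 89123} = \frac{1}{\left(- \frac{1}{248}\right) \left(-233\right) - 89123} = \frac{1}{\frac{233}{248} - 89123} = \frac{1}{- \frac{22102271}{248}} = - \frac{248}{22102271}$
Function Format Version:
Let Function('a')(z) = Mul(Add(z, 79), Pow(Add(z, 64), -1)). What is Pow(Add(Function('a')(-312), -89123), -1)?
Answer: Rational(-248, 22102271) ≈ -1.1221e-5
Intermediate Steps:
Function('a')(z) = Mul(Pow(Add(64, z), -1), Add(79, z)) (Function('a')(z) = Mul(Add(79, z), Pow(Add(64, z), -1)) = Mul(Pow(Add(64, z), -1), Add(79, z)))
Pow(Add(Function('a')(-312), -89123), -1) = Pow(Add(Mul(Pow(Add(64, -312), -1), Add(79, -312)), -89123), -1) = Pow(Add(Mul(Pow(-248, -1), -233), -89123), -1) = Pow(Add(Mul(Rational(-1, 248), -233), -89123), -1) = Pow(Add(Rational(233, 248), -89123), -1) = Pow(Rational(-22102271, 248), -1) = Rational(-248, 22102271)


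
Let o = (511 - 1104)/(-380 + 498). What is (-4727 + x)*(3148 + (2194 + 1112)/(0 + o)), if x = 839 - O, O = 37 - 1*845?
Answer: -4548100480/593 ≈ -7.6696e+6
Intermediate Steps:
O = -808 (O = 37 - 845 = -808)
o = -593/118 ≈ -5.0254
x = 1647 (x = 839 - 1*(-808) = 839 + 808 = 1647)
(-4727 + x)*(3148 + (2194 + 1112)/(0 + o)) = (-4727 + 1647)*(3148 + (2194 + 1112)/(0 - 593/118)) = -3080*(3148 + 3306/(-593/118)) = -3080*(3148 + 3306*(-118/593)) = -3080*(3148 - 390108/593) = -3080*1476656/593 = -4548100480/593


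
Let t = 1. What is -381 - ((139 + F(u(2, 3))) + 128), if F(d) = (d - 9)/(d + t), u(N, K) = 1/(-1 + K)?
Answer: -1927/3 ≈ -642.33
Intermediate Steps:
F(d) = (-9 + d)/(1 + d) (F(d) = (d - 9)/(d + 1) = (-9 + d)/(1 + d))
-381 - ((139 + F(u(2, 3))) + 128) = -381 - ((139 + (-9 + 1/(-1 + 3))/(1 + 1/(-1 + 3))) + 128) = -381 - ((139 + (-9 + 1/2)/(1 + 1/2)) + 128) = -381 - ((139 + (-9 + ½)/(1 + ½)) + 128) = -381 - ((139 - 17/2/(3/2)) + 128) = -381 - ((139 + (⅔)*(-17/2)) + 128) = -381 - ((139 - 17/3) + 128) = -381 - (400/3 + 128) = -381 - 1*784/3 = -381 - 784/3 = -1927/3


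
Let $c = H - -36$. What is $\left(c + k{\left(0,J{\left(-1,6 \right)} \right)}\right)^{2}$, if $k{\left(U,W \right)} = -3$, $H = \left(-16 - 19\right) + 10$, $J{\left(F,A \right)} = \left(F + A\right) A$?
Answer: $64$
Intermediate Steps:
$J{\left(F,A \right)} = A \left(A + F\right)$ ($J{\left(F,A \right)} = \left(A + F\right) A = A \left(A + F\right)$)
$H = -25$ ($H = -35 + 10 = -25$)
$c = 11$ ($c = -25 - -36 = -25 + 36 = 11$)
$\left(c + k{\left(0,J{\left(-1,6 \right)} \right)}\right)^{2} = \left(11 - 3\right)^{2} = 8^{2} = 64$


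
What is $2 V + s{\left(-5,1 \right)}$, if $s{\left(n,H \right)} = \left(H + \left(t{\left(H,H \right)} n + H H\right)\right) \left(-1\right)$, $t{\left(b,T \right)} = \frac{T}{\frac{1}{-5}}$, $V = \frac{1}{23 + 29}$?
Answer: $- \frac{701}{26} \approx -26.962$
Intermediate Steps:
$V = \frac{1}{52} \approx 0.019231$
$t{\left(b,T \right)} = - 5 T$ ($t{\left(b,T \right)} = \frac{T}{- \frac{1}{5}} = T \left(-5\right) = - 5 T$)
$s{\left(n,H \right)} = - H - H^{2} + 5 H n$ ($s{\left(n,H \right)} = \left(H + \left(- 5 H n + H H\right)\right) \left(-1\right) = \left(H + \left(- 5 H n + H^{2}\right)\right) \left(-1\right) = \left(H + \left(H^{2} - 5 H n\right)\right) \left(-1\right) = \left(H + H^{2} - 5 H n\right) \left(-1\right) = - H - H^{2} + 5 H n$)
$2 V + s{\left(-5,1 \right)} = 2 \cdot \frac{1}{52} + 1 \left(-1 - 1 + 5 \left(-5\right)\right) = \frac{1}{26} + 1 \left(-1 - 1 - 25\right) = \frac{1}{26} + 1 \left(-27\right) = \frac{1}{26} - 27 = - \frac{701}{26}$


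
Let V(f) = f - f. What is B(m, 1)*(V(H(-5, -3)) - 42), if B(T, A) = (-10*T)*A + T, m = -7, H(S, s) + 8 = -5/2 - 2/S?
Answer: -2646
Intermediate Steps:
H(S, s) = -21/2 - 2/S (H(S, s) = -8 + (-5/2 - 2/S) = -21/2 - 2/S)
V(f) = 0
B(T, A) = T - 10*A*T (B(T, A) = -10*A*T + T = T - 10*A*T)
B(m, 1)*(V(H(-5, -3)) - 42) = (-7*(1 - 10*1))*(0 - 42) = -7*(1 - 10)*(-42) = -7*(-9)*(-42) = 63*(-42) = -2646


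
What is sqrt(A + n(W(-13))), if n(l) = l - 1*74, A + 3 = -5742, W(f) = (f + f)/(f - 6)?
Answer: I*sqrt(2100165)/19 ≈ 76.273*I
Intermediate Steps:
W(f) = 2*f/(-6 + f) (W(f) = (2*f)/(-6 + f) = 2*f/(-6 + f))
A = -5745 (A = -3 - 5742 = -5745)
n(l) = -74 + l (n(l) = l - 74 = -74 + l)
sqrt(A + n(W(-13))) = sqrt(-5745 + (-74 + 2*(-13)/(-6 - 13))) = sqrt(-5745 + (-74 + 2*(-13)/(-19))) = sqrt(-5745 + (-74 + 2*(-13)*(-1/19))) = sqrt(-5745 + (-74 + 26/19)) = sqrt(-5745 - 1380/19) = sqrt(-110535/19) = I*sqrt(2100165)/19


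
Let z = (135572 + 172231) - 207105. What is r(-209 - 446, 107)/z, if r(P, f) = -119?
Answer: -119/100698 ≈ -0.0011818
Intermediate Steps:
z = 100698 (z = 307803 - 207105 = 100698)
r(-209 - 446, 107)/z = -119/100698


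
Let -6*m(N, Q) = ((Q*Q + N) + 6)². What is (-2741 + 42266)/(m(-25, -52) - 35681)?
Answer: -79050/2474437 ≈ -0.031947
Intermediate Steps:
m(N, Q) = -(6 + N + Q²)²/6 (m(N, Q) = -((Q*Q + N) + 6)²/6 = -((Q² + N) + 6)²/6 = -((N + Q²) + 6)²/6 = -(6 + N + Q²)²/6)
(-2741 + 42266)/(m(-25, -52) - 35681) = (-2741 + 42266)/(-(6 - 25 + (-52)²)²/6 - 35681) = 39525/(-(6 - 25 + 2704)²/6 - 35681) = 39525/(-⅙*2685² - 35681) = 39525/(-⅙*7209225 - 35681) = 39525/(-2403075/2 - 35681) = 39525/(-2474437/2) = 39525*(-2/2474437) = -79050/2474437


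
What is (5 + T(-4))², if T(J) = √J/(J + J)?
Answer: (20 - I)²/16 ≈ 24.938 - 2.5*I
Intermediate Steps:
T(J) = 1/(2*√J) (T(J) = √J/((2*J)) = (1/(2*J))*√J = 1/(2*√J))
(5 + T(-4))² = (5 + 1/(2*√(-4)))² = (5 + (-I/2)/2)² = (5 - I/4)²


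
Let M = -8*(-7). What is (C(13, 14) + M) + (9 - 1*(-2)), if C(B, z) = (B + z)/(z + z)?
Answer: 1903/28 ≈ 67.964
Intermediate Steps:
C(B, z) = (B + z)/(2*z) (C(B, z) = (B + z)/((2*z)) = (B + z)*(1/(2*z)) = (B + z)/(2*z))
M = 56
(C(13, 14) + M) + (9 - 1*(-2)) = ((½)*(13 + 14)/14 + 56) + (9 - 1*(-2)) = ((½)*(1/14)*27 + 56) + (9 + 2) = (27/28 + 56) + 11 = 1595/28 + 11 = 1903/28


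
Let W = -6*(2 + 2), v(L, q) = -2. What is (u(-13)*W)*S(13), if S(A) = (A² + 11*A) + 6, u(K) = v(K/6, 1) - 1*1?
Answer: 22896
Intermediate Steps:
W = -24 (W = -6*4 = -24)
u(K) = -3 (u(K) = -2 - 1*1 = -2 - 1 = -3)
S(A) = 6 + A² + 11*A
(u(-13)*W)*S(13) = (-3*(-24))*(6 + 13² + 11*13) = 72*(6 + 169 + 143) = 72*318 = 22896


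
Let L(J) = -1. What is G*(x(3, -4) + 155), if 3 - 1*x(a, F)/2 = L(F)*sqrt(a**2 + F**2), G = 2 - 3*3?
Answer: -1197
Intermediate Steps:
G = -7 (G = 2 - 9 = -7)
x(a, F) = 6 + 2*sqrt(F**2 + a**2) (x(a, F) = 6 - (-2)*sqrt(a**2 + F**2) = 6 - (-2)*sqrt(F**2 + a**2) = 6 + 2*sqrt(F**2 + a**2))
G*(x(3, -4) + 155) = -7*((6 + 2*sqrt((-4)**2 + 3**2)) + 155) = -7*((6 + 2*sqrt(16 + 9)) + 155) = -7*((6 + 2*sqrt(25)) + 155) = -7*((6 + 2*5) + 155) = -7*((6 + 10) + 155) = -7*(16 + 155) = -7*171 = -1197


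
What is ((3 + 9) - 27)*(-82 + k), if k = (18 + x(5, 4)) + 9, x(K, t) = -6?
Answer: 915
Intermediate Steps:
k = 21 (k = (18 - 6) + 9 = 12 + 9 = 21)
((3 + 9) - 27)*(-82 + k) = ((3 + 9) - 27)*(-82 + 21) = (12 - 27)*(-61) = -15*(-61) = 915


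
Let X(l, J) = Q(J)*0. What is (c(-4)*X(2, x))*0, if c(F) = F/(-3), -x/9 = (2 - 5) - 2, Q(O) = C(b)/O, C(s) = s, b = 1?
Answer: 0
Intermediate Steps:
Q(O) = 1/O
x = 45 (x = -9*((2 - 5) - 2) = -9*(-3 - 2) = -9*(-5) = 45)
c(F) = -F/3 (c(F) = F*(-⅓) = -F/3)
X(l, J) = 0 (X(l, J) = 0/J = 0)
(c(-4)*X(2, x))*0 = (-⅓*(-4)*0)*0 = ((4/3)*0)*0 = 0*0 = 0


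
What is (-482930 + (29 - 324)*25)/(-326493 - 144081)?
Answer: 163435/156858 ≈ 1.0419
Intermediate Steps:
(-482930 + (29 - 324)*25)/(-326493 - 144081) = (-482930 - 295*25)/(-470574) = (-482930 - 7375)*(-1/470574) = -490305*(-1/470574) = 163435/156858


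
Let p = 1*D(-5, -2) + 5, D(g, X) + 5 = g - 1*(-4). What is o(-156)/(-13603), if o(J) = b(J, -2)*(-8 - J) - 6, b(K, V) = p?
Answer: 154/13603 ≈ 0.011321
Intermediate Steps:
D(g, X) = -1 + g (D(g, X) = -5 + (g - 1*(-4)) = -5 + (g + 4) = -5 + (4 + g) = -1 + g)
p = -1 (p = 1*(-1 - 5) + 5 = 1*(-6) + 5 = -6 + 5 = -1)
b(K, V) = -1
o(J) = 2 + J (o(J) = -(-8 - J) - 6 = (8 + J) - 6 = 2 + J)
o(-156)/(-13603) = (2 - 156)/(-13603) = -154*(-1/13603) = 154/13603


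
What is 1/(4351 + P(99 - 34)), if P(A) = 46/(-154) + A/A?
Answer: 77/335081 ≈ 0.00022980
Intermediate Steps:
P(A) = 54/77 (P(A) = 46*(-1/154) + 1 = -23/77 + 1 = 54/77)
1/(4351 + P(99 - 34)) = 1/(4351 + 54/77) = 1/(335081/77) = 77/335081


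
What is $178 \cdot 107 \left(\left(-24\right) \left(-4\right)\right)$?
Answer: $1828416$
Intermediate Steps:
$178 \cdot 107 \left(\left(-24\right) \left(-4\right)\right) = 19046 \cdot 96 = 1828416$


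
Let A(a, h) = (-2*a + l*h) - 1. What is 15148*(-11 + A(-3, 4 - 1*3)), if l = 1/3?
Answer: -257516/3 ≈ -85839.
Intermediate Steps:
l = ⅓ ≈ 0.33333
A(a, h) = -1 - 2*a + h/3 (A(a, h) = (-2*a + h/3) - 1 = -1 - 2*a + h/3)
15148*(-11 + A(-3, 4 - 1*3)) = 15148*(-11 + (-1 - 2*(-3) + (4 - 1*3)/3)) = 15148*(-11 + (-1 + 6 + (4 - 3)/3)) = 15148*(-11 + (-1 + 6 + (⅓)*1)) = 15148*(-11 + (-1 + 6 + ⅓)) = 15148*(-11 + 16/3) = 15148*(-17/3) = -257516/3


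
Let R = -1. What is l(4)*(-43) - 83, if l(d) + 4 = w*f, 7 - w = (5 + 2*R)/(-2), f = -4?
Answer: 1551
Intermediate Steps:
w = 17/2 (w = 7 - (5 + 2*(-1))/(-2) = 7 - (5 - 2)*(-1)/2 = 7 - 3*(-1)/2 = 7 - 1*(-3/2) = 7 + 3/2 = 17/2 ≈ 8.5000)
l(d) = -38 (l(d) = -4 + (17/2)*(-4) = -4 - 34 = -38)
l(4)*(-43) - 83 = -38*(-43) - 83 = 1634 - 83 = 1551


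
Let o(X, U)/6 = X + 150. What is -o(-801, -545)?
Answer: 3906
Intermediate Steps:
o(X, U) = 900 + 6*X (o(X, U) = 6*(X + 150) = 6*(150 + X) = 900 + 6*X)
-o(-801, -545) = -(900 + 6*(-801)) = -(900 - 4806) = -1*(-3906) = 3906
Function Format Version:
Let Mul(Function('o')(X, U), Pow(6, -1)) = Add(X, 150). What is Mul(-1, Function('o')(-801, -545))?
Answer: 3906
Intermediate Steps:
Function('o')(X, U) = Add(900, Mul(6, X)) (Function('o')(X, U) = Mul(6, Add(X, 150)) = Mul(6, Add(150, X)) = Add(900, Mul(6, X)))
Mul(-1, Function('o')(-801, -545)) = Mul(-1, Add(900, Mul(6, -801))) = Mul(-1, Add(900, -4806)) = Mul(-1, -3906) = 3906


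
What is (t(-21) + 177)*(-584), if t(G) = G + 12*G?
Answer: 56064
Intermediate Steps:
t(G) = 13*G
(t(-21) + 177)*(-584) = (13*(-21) + 177)*(-584) = (-273 + 177)*(-584) = -96*(-584) = 56064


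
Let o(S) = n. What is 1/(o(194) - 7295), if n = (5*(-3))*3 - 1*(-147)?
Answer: -1/7193 ≈ -0.00013902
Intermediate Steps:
n = 102 (n = -15*3 + 147 = -45 + 147 = 102)
o(S) = 102
1/(o(194) - 7295) = 1/(102 - 7295) = 1/(-7193) = -1/7193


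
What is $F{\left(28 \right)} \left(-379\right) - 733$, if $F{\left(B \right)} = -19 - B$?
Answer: $17080$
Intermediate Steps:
$F{\left(28 \right)} \left(-379\right) - 733 = \left(-19 - 28\right) \left(-379\right) - 733 = \left(-47\right) \left(-379\right) - 733 = 17813 - 733 = 17080$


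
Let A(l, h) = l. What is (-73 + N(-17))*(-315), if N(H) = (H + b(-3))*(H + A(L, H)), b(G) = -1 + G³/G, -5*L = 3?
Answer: -26901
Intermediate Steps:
L = -⅗ (L = -⅕*3 = -⅗ ≈ -0.60000)
b(G) = -1 + G²
N(H) = (8 + H)*(-⅗ + H) (N(H) = (H + (-1 + (-3)²))*(H - ⅗) = (H + (-1 + 9))*(-⅗ + H) = (H + 8)*(-⅗ + H) = (8 + H)*(-⅗ + H))
(-73 + N(-17))*(-315) = (-73 + (-24/5 + (-17)² + (37/5)*(-17)))*(-315) = (-73 + (-24/5 + 289 - 629/5))*(-315) = (-73 + 792/5)*(-315) = (427/5)*(-315) = -26901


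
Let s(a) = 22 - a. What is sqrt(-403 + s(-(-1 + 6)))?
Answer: 2*I*sqrt(94) ≈ 19.391*I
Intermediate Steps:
sqrt(-403 + s(-(-1 + 6))) = sqrt(-403 + (22 - (-1)*(-1 + 6))) = sqrt(-403 + (22 - (-1)*5)) = sqrt(-403 + (22 - 1*(-5))) = sqrt(-403 + (22 + 5)) = sqrt(-403 + 27) = sqrt(-376) = 2*I*sqrt(94)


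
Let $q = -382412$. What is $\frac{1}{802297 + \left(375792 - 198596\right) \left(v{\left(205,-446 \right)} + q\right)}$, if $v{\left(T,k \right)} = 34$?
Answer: $- \frac{1}{67755049791} \approx -1.4759 \cdot 10^{-11}$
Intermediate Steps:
$\frac{1}{802297 + \left(375792 - 198596\right) \left(v{\left(205,-446 \right)} + q\right)} = \frac{1}{802297 + \left(375792 - 198596\right) \left(34 - 382412\right)} = \frac{1}{802297 + 177196 \left(-382378\right)} = \frac{1}{802297 - 67755852088} = \frac{1}{-67755049791} = - \frac{1}{67755049791}$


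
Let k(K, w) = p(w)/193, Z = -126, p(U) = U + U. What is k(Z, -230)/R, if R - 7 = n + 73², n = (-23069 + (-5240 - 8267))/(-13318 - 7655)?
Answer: -803965/1800505106 ≈ -0.00044652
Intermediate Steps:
p(U) = 2*U
n = 12192/6991 (n = (-23069 - 13507)/(-20973) = -36576*(-1/20973) = 12192/6991 ≈ 1.7440)
k(K, w) = 2*w/193 (k(K, w) = (2*w)/193 = (2*w)*(1/193) = 2*w/193)
R = 37316168/6991 (R = 7 + (12192/6991 + 73²) = 7 + (12192/6991 + 5329) = 7 + 37267231/6991 = 37316168/6991 ≈ 5337.7)
k(Z, -230)/R = ((2/193)*(-230))/(37316168/6991) = -460/193*6991/37316168 = -803965/1800505106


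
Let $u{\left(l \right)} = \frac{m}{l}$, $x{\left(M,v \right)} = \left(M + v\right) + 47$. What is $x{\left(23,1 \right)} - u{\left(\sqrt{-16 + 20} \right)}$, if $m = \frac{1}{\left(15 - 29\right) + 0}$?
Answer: $\frac{1989}{28} \approx 71.036$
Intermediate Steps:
$x{\left(M,v \right)} = 47 + M + v$
$m = - \frac{1}{14}$ ($m = \frac{1}{\left(15 - 29\right) + 0} = \frac{1}{-14 + 0} = \frac{1}{-14} = - \frac{1}{14} \approx -0.071429$)
$u{\left(l \right)} = - \frac{1}{14 l}$
$x{\left(23,1 \right)} - u{\left(\sqrt{-16 + 20} \right)} = \left(47 + 23 + 1\right) - - \frac{1}{14 \sqrt{-16 + 20}} = 71 - - \frac{1}{14 \sqrt{4}} = 71 - - \frac{1}{14 \cdot 2} = 71 - \left(- \frac{1}{14}\right) \frac{1}{2} = 71 - - \frac{1}{28} = 71 + \frac{1}{28} = \frac{1989}{28}$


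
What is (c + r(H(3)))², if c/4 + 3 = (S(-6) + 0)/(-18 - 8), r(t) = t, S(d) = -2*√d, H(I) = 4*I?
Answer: -96/169 ≈ -0.56805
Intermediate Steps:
c = -12 + 4*I*√6/13 (c = -12 + 4*((-2*I*√6 + 0)/(-18 - 8)) = -12 + 4*((-2*I*√6 + 0)/(-26)) = -12 + 4*((-2*I*√6 + 0)*(-1/26)) = -12 + 4*(-2*I*√6*(-1/26)) = -12 + 4*(I*√6/13) = -12 + 4*I*√6/13 ≈ -12.0 + 0.75369*I)
(c + r(H(3)))² = ((-12 + 4*I*√6/13) + 4*3)² = ((-12 + 4*I*√6/13) + 12)² = (4*I*√6/13)² = -96/169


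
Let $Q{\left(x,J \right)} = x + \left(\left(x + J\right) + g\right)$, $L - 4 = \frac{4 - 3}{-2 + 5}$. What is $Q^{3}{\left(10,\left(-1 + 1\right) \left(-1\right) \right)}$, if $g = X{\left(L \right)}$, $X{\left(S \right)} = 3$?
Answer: $12167$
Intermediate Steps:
$L = \frac{13}{3}$ ($L = 4 + \frac{4 - 3}{-2 + 5} = 4 + 1 \cdot \frac{1}{3} = 4 + \frac{1}{3} = \frac{13}{3} \approx 4.3333$)
$g = 3$
$Q{\left(x,J \right)} = 3 + J + 2 x$ ($Q{\left(x,J \right)} = x + \left(\left(x + J\right) + 3\right) = x + \left(\left(J + x\right) + 3\right) = x + \left(3 + J + x\right) = 3 + J + 2 x$)
$Q^{3}{\left(10,\left(-1 + 1\right) \left(-1\right) \right)} = \left(3 + \left(-1 + 1\right) \left(-1\right) + 2 \cdot 10\right)^{3} = \left(3 + 0 \left(-1\right) + 20\right)^{3} = \left(3 + 0 + 20\right)^{3} = 23^{3} = 12167$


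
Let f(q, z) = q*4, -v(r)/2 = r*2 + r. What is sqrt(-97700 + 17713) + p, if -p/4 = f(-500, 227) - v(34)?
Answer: 7184 + I*sqrt(79987) ≈ 7184.0 + 282.82*I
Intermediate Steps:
v(r) = -6*r (v(r) = -2*(r*2 + r) = -2*(2*r + r) = -6*r)
f(q, z) = 4*q
p = 7184 (p = -4*(4*(-500) - (-6)*34) = -4*(-2000 - 1*(-204)) = -4*(-2000 + 204) = -4*(-1796) = 7184)
sqrt(-97700 + 17713) + p = sqrt(-97700 + 17713) + 7184 = sqrt(-79987) + 7184 = I*sqrt(79987) + 7184 = 7184 + I*sqrt(79987)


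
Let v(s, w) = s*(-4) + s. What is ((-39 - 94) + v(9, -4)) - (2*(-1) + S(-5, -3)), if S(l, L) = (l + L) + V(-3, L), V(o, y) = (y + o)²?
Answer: -186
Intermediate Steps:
V(o, y) = (o + y)²
S(l, L) = L + l + (-3 + L)² (S(l, L) = (l + L) + (-3 + L)² = (L + l) + (-3 + L)² = L + l + (-3 + L)²)
v(s, w) = -3*s (v(s, w) = -4*s + s = -3*s)
((-39 - 94) + v(9, -4)) - (2*(-1) + S(-5, -3)) = ((-39 - 94) - 3*9) - (2*(-1) + (-3 - 5 + (-3 - 3)²)) = (-133 - 27) - (-2 + (-3 - 5 + (-6)²)) = -160 - (-2 + (-3 - 5 + 36)) = -160 - (-2 + 28) = -160 - 1*26 = -160 - 26 = -186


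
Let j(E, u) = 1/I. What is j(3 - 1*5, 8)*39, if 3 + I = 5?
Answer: 39/2 ≈ 19.500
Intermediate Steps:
I = 2 (I = -3 + 5 = 2)
j(E, u) = ½ (j(E, u) = 1/2 = ½)
j(3 - 1*5, 8)*39 = (½)*39 = 39/2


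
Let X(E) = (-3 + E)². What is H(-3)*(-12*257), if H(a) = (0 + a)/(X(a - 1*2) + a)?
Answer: 9252/61 ≈ 151.67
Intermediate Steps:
H(a) = a/(a + (-5 + a)²) (H(a) = (0 + a)/((-3 + (a - 1*2))² + a) = a/((-3 + (a - 2))² + a) = a/((-3 + (-2 + a))² + a) = a/((-5 + a)² + a) = a/(a + (-5 + a)²))
H(-3)*(-12*257) = (-3/(-3 + (-5 - 3)²))*(-12*257) = -3/(-3 + (-8)²)*(-3084) = -3/(-3 + 64)*(-3084) = -3/61*(-3084) = 9252/61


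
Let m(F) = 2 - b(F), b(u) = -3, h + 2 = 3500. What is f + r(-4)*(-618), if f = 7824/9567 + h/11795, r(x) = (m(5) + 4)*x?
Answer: 836883861722/37614255 ≈ 22249.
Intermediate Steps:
h = 3498 (h = -2 + 3500 = 3498)
m(F) = 5 (m(F) = 2 - 1*(-3) = 2 + 3 = 5)
r(x) = 9*x (r(x) = (5 + 4)*x = 9*x)
f = 41916482/37614255 (f = 7824/9567 + 3498/11795 = 7824*(1/9567) + 3498*(1/11795) = 2608/3189 + 3498/11795 = 41916482/37614255 ≈ 1.1144)
f + r(-4)*(-618) = 41916482/37614255 + (9*(-4))*(-618) = 41916482/37614255 - 36*(-618) = 41916482/37614255 + 22248 = 836883861722/37614255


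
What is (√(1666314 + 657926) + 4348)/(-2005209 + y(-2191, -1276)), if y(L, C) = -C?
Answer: -4348/2003933 - 4*√145265/2003933 ≈ -0.0029305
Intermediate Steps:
(√(1666314 + 657926) + 4348)/(-2005209 + y(-2191, -1276)) = (√(1666314 + 657926) + 4348)/(-2005209 - 1*(-1276)) = (√2324240 + 4348)/(-2005209 + 1276) = (4*√145265 + 4348)/(-2003933) = (4348 + 4*√145265)*(-1/2003933) = -4348/2003933 - 4*√145265/2003933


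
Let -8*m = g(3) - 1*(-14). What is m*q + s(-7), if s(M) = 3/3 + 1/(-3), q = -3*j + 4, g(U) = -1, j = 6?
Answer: 281/12 ≈ 23.417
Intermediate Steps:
q = -14 (q = -3*6 + 4 = -18 + 4 = -14)
s(M) = ⅔ (s(M) = 3*(⅓) + 1*(-⅓) = 1 - ⅓ = ⅔)
m = -13/8 (m = -(-1 - 1*(-14))/8 = -(-1 + 14)/8 = -⅛*13 = -13/8 ≈ -1.6250)
m*q + s(-7) = -13/8*(-14) + ⅔ = 91/4 + ⅔ = 281/12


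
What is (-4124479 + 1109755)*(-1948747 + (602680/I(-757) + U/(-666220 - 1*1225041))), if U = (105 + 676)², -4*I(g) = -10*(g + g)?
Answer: 8411741544652929095808/1431684577 ≈ 5.8754e+12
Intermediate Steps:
I(g) = 5*g (I(g) = -(-5)*(g + g)/2 = -(-5)*2*g/2 = -(-5)*g = 5*g)
U = 609961 (U = 781² = 609961)
(-4124479 + 1109755)*(-1948747 + (602680/I(-757) + U/(-666220 - 1*1225041))) = (-4124479 + 1109755)*(-1948747 + (602680/((5*(-757))) + 609961/(-666220 - 1*1225041))) = -3014724*(-1948747 + (602680/(-3785) + 609961/(-666220 - 1225041))) = -3014724*(-1948747 + (602680*(-1/3785) + 609961/(-1891261))) = -3014724*(-1948747 + (-120536/757 + 609961*(-1/1891261))) = -3014724*(-1948747 + (-120536/757 - 609961/1891261)) = -3014724*(-1948747 - 228426776373/1431684577) = -3014724*(-2790219451151392/1431684577) = 8411741544652929095808/1431684577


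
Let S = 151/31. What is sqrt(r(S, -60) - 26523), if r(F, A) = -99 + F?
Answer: I*sqrt(25579061)/31 ≈ 163.15*I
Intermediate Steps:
S = 151/31 (S = 151*(1/31) = 151/31 ≈ 4.8710)
sqrt(r(S, -60) - 26523) = sqrt((-99 + 151/31) - 26523) = sqrt(-2918/31 - 26523) = sqrt(-825131/31) = I*sqrt(25579061)/31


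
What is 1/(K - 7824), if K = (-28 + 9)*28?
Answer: -1/8356 ≈ -0.00011967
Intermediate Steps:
K = -532 (K = -19*28 = -532)
1/(K - 7824) = 1/(-532 - 7824) = 1/(-8356) = -1/8356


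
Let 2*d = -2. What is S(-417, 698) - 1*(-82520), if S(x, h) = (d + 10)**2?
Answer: 82601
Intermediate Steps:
d = -1 (d = (1/2)*(-2) = -1)
S(x, h) = 81 (S(x, h) = (-1 + 10)**2 = 9**2 = 81)
S(-417, 698) - 1*(-82520) = 81 - 1*(-82520) = 81 + 82520 = 82601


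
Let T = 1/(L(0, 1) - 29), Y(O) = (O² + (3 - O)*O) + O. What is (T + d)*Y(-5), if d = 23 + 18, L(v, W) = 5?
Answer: -4915/6 ≈ -819.17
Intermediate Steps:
Y(O) = O + O² + O*(3 - O) (Y(O) = (O² + O*(3 - O)) + O = O + O² + O*(3 - O))
d = 41
T = -1/24 (T = 1/(5 - 29) = 1/(-24) = -1/24 ≈ -0.041667)
(T + d)*Y(-5) = (-1/24 + 41)*(4*(-5)) = (983/24)*(-20) = -4915/6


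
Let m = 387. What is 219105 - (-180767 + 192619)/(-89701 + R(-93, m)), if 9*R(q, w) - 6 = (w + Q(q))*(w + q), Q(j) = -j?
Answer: 48654710961/222061 ≈ 2.1911e+5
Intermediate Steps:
R(q, w) = 2/3 + (q + w)*(w - q)/9 (R(q, w) = 2/3 + ((w - q)*(w + q))/9 = 2/3 + ((w - q)*(q + w))/9 = 2/3 + ((q + w)*(w - q))/9 = 2/3 + (q + w)*(w - q)/9)
219105 - (-180767 + 192619)/(-89701 + R(-93, m)) = 219105 - (-180767 + 192619)/(-89701 + (2/3 - 1/9*(-93)**2 + (1/9)*387**2)) = 219105 - 11852/(-89701 + (2/3 - 1/9*8649 + (1/9)*149769)) = 219105 - 11852/(-89701 + (2/3 - 961 + 16641)) = 219105 - 11852/(-89701 + 47042/3) = 219105 - 11852/(-222061/3) = 219105 - 11852*(-3)/222061 = 219105 - 1*(-35556/222061) = 219105 + 35556/222061 = 48654710961/222061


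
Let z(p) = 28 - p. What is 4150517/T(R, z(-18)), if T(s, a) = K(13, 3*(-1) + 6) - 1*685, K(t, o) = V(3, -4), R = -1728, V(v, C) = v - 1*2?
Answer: -4150517/684 ≈ -6068.0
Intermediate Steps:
V(v, C) = -2 + v (V(v, C) = v - 2 = -2 + v)
K(t, o) = 1 (K(t, o) = -2 + 3 = 1)
T(s, a) = -684 (T(s, a) = 1 - 1*685 = 1 - 685 = -684)
4150517/T(R, z(-18)) = 4150517/(-684) = 4150517*(-1/684) = -4150517/684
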